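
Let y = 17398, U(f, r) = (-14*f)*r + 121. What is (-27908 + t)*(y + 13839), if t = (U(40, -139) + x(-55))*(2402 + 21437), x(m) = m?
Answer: 58012520060562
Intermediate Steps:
U(f, r) = 121 - 14*f*r (U(f, r) = -14*f*r + 121 = 121 - 14*f*r)
t = 1857201134 (t = ((121 - 14*40*(-139)) - 55)*(2402 + 21437) = ((121 + 77840) - 55)*23839 = (77961 - 55)*23839 = 77906*23839 = 1857201134)
(-27908 + t)*(y + 13839) = (-27908 + 1857201134)*(17398 + 13839) = 1857173226*31237 = 58012520060562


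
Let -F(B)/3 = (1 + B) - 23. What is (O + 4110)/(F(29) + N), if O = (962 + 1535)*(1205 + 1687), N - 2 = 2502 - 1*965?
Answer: 1204239/253 ≈ 4759.8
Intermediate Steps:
N = 1539 (N = 2 + (2502 - 1*965) = 2 + (2502 - 965) = 2 + 1537 = 1539)
O = 7221324 (O = 2497*2892 = 7221324)
F(B) = 66 - 3*B (F(B) = -3*((1 + B) - 23) = -3*(-22 + B) = 66 - 3*B)
(O + 4110)/(F(29) + N) = (7221324 + 4110)/((66 - 3*29) + 1539) = 7225434/((66 - 87) + 1539) = 7225434/(-21 + 1539) = 7225434/1518 = 7225434*(1/1518) = 1204239/253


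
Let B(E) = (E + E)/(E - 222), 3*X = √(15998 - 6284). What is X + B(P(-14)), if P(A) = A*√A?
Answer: (14*√33999 + 42*√14 - 111*I*√9714)/(3*(-111*I + 7*√14)) ≈ 32.959 + 0.44703*I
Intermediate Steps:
P(A) = A^(3/2)
X = √9714/3 (X = √(15998 - 6284)/3 = √9714/3 ≈ 32.853)
B(E) = 2*E/(-222 + E) (B(E) = (2*E)/(-222 + E) = 2*E/(-222 + E))
X + B(P(-14)) = √9714/3 + 2*(-14)^(3/2)/(-222 + (-14)^(3/2)) = √9714/3 + 2*(-14*I*√14)/(-222 - 14*I*√14) = √9714/3 - 28*I*√14/(-222 - 14*I*√14)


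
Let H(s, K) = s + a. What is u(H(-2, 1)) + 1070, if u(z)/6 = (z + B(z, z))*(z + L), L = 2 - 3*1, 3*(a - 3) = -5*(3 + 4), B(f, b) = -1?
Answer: 5660/3 ≈ 1886.7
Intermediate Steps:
a = -26/3 (a = 3 + (-5*(3 + 4))/3 = 3 + (-5*7)/3 = 3 + (1/3)*(-35) = 3 - 35/3 = -26/3 ≈ -8.6667)
H(s, K) = -26/3 + s (H(s, K) = s - 26/3 = -26/3 + s)
L = -1 (L = 2 - 3 = -1)
u(z) = 6*(-1 + z)**2 (u(z) = 6*((z - 1)*(z - 1)) = 6*((-1 + z)*(-1 + z)) = 6*(-1 + z)**2)
u(H(-2, 1)) + 1070 = (6 - 12*(-26/3 - 2) + 6*(-26/3 - 2)**2) + 1070 = (6 - 12*(-32/3) + 6*(-32/3)**2) + 1070 = (6 + 128 + 6*(1024/9)) + 1070 = (6 + 128 + 2048/3) + 1070 = 2450/3 + 1070 = 5660/3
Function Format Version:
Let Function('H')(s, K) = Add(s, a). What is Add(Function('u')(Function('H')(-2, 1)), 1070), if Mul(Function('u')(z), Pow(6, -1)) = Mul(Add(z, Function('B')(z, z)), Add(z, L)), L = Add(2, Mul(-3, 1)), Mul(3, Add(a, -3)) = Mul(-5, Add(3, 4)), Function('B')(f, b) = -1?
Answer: Rational(5660, 3) ≈ 1886.7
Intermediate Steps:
a = Rational(-26, 3) (a = Add(3, Mul(Rational(1, 3), Mul(-5, Add(3, 4)))) = Add(3, Mul(Rational(1, 3), Mul(-5, 7))) = Add(3, Mul(Rational(1, 3), -35)) = Add(3, Rational(-35, 3)) = Rational(-26, 3) ≈ -8.6667)
Function('H')(s, K) = Add(Rational(-26, 3), s) (Function('H')(s, K) = Add(s, Rational(-26, 3)) = Add(Rational(-26, 3), s))
L = -1 (L = Add(2, -3) = -1)
Function('u')(z) = Mul(6, Pow(Add(-1, z), 2)) (Function('u')(z) = Mul(6, Mul(Add(z, -1), Add(z, -1))) = Mul(6, Mul(Add(-1, z), Add(-1, z))) = Mul(6, Pow(Add(-1, z), 2)))
Add(Function('u')(Function('H')(-2, 1)), 1070) = Add(Add(6, Mul(-12, Add(Rational(-26, 3), -2)), Mul(6, Pow(Add(Rational(-26, 3), -2), 2))), 1070) = Add(Add(6, Mul(-12, Rational(-32, 3)), Mul(6, Pow(Rational(-32, 3), 2))), 1070) = Add(Add(6, 128, Mul(6, Rational(1024, 9))), 1070) = Add(Add(6, 128, Rational(2048, 3)), 1070) = Add(Rational(2450, 3), 1070) = Rational(5660, 3)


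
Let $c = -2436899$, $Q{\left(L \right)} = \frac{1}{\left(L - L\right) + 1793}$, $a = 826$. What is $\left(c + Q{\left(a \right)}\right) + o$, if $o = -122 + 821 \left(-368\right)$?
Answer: $- \frac{4911294156}{1793} \approx -2.7391 \cdot 10^{6}$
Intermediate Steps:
$Q{\left(L \right)} = \frac{1}{1793}$ ($Q{\left(L \right)} = \frac{1}{0 + 1793} = \frac{1}{1793}$)
$o = -302250$ ($o = -122 - 302128 = -302250$)
$\left(c + Q{\left(a \right)}\right) + o = \left(-2436899 + \frac{1}{1793}\right) - 302250 = - \frac{4369359906}{1793} - 302250 = - \frac{4911294156}{1793}$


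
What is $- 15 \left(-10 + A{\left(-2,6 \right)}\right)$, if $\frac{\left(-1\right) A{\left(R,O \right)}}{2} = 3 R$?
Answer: $-30$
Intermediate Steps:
$A{\left(R,O \right)} = - 6 R$ ($A{\left(R,O \right)} = - 2 \cdot 3 R = - 6 R$)
$- 15 \left(-10 + A{\left(-2,6 \right)}\right) = - 15 \left(-10 - -12\right) = - 15 \left(-10 + 12\right) = \left(-15\right) 2 = -30$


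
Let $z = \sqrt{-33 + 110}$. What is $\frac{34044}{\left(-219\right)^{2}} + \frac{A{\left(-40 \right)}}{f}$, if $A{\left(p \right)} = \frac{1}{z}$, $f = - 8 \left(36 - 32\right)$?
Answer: $\frac{11348}{15987} - \frac{\sqrt{77}}{2464} \approx 0.70627$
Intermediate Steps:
$f = -32$ ($f = \left(-8\right) 4 = -32$)
$z = \sqrt{77} \approx 8.775$
$A{\left(p \right)} = \frac{\sqrt{77}}{77}$ ($A{\left(p \right)} = \frac{1}{\sqrt{77}} = \frac{\sqrt{77}}{77}$)
$\frac{34044}{\left(-219\right)^{2}} + \frac{A{\left(-40 \right)}}{f} = \frac{34044}{\left(-219\right)^{2}} + \frac{\frac{1}{77} \sqrt{77}}{-32} = \frac{34044}{47961} + \frac{\sqrt{77}}{77} \left(- \frac{1}{32}\right) = 34044 \cdot \frac{1}{47961} - \frac{\sqrt{77}}{2464} = \frac{11348}{15987} - \frac{\sqrt{77}}{2464}$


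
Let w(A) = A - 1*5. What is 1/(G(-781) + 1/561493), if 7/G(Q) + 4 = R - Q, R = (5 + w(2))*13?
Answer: 450878879/3931254 ≈ 114.69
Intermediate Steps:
w(A) = -5 + A (w(A) = A - 5 = -5 + A)
R = 26 (R = (5 + (-5 + 2))*13 = (5 - 3)*13 = 2*13 = 26)
G(Q) = 7/(22 - Q) (G(Q) = 7/(-4 + (26 - Q)) = 7/(22 - Q))
1/(G(-781) + 1/561493) = 1/(7/(22 - 1*(-781)) + 1/561493) = 1/(7/(22 + 781) + 1/561493) = 1/(7/803 + 1/561493) = 1/(3931254/450878879) = 450878879/3931254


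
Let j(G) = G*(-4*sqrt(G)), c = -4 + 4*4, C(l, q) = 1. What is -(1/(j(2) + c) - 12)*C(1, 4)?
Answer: 45/4 - sqrt(2)/2 ≈ 10.543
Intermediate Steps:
c = 12 (c = -4 + 16 = 12)
j(G) = -4*G**(3/2)
-(1/(j(2) + c) - 12)*C(1, 4) = -(1/(-8*sqrt(2) + 12) - 12) = -(1/(12 - 8*sqrt(2)) - 12) = -(-12 + 1/(12 - 8*sqrt(2))) = 12 - 1/(12 - 8*sqrt(2))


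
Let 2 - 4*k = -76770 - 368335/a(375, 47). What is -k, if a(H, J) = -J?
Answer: -3239949/188 ≈ -17234.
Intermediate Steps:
k = 3239949/188 (k = ½ - (-76770 - 368335/((-1*47)))/4 = ½ - (-76770 - 368335/(-47))/4 = ½ - (-76770 - 368335*(-1/47))/4 = ½ - (-76770 + 368335/47)/4 = ½ - ¼*(-3239855/47) = ½ + 3239855/188 = 3239949/188 ≈ 17234.)
-k = -1*3239949/188 = -3239949/188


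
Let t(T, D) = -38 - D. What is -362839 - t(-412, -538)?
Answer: -363339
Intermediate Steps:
-362839 - t(-412, -538) = -362839 - (-38 - 1*(-538)) = -362839 - (-38 + 538) = -362839 - 1*500 = -362839 - 500 = -363339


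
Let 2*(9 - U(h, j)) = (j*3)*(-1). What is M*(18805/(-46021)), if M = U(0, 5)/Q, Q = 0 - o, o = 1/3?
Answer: 1861695/92042 ≈ 20.227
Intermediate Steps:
o = ⅓ ≈ 0.33333
Q = -⅓ (Q = 0 - 1*⅓ = 0 - ⅓ = -⅓ ≈ -0.33333)
U(h, j) = 9 + 3*j/2 (U(h, j) = 9 - j*3*(-1)/2 = 9 - 3*j*(-1)/2 = 9 - (-3)*j/2 = 9 + 3*j/2)
M = -99/2 (M = (9 + (3/2)*5)/(-⅓) = (9 + 15/2)*(-3) = (33/2)*(-3) = -99/2 ≈ -49.500)
M*(18805/(-46021)) = -1861695/(2*(-46021)) = -1861695*(-1)/(2*46021) = -99/2*(-18805/46021) = 1861695/92042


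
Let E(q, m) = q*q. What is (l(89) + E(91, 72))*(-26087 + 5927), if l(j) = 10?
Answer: -167146560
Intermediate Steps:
E(q, m) = q**2
(l(89) + E(91, 72))*(-26087 + 5927) = (10 + 91**2)*(-26087 + 5927) = (10 + 8281)*(-20160) = 8291*(-20160) = -167146560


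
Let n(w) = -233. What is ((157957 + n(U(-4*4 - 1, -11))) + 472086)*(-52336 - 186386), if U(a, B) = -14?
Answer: -150349502820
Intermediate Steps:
((157957 + n(U(-4*4 - 1, -11))) + 472086)*(-52336 - 186386) = ((157957 - 233) + 472086)*(-52336 - 186386) = (157724 + 472086)*(-238722) = 629810*(-238722) = -150349502820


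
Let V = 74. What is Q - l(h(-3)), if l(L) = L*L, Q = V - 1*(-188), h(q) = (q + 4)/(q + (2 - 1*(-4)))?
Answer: 2357/9 ≈ 261.89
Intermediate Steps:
h(q) = (4 + q)/(6 + q) (h(q) = (4 + q)/(q + (2 + 4)) = (4 + q)/(q + 6) = (4 + q)/(6 + q))
Q = 262 (Q = 74 - 1*(-188) = 74 + 188 = 262)
l(L) = L²
Q - l(h(-3)) = 262 - ((4 - 3)/(6 - 3))² = 262 - (1/3)² = 262 - ((⅓)*1)² = 262 - (⅓)² = 262 - 1*⅑ = 262 - ⅑ = 2357/9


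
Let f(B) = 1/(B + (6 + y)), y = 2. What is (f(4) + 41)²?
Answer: 243049/144 ≈ 1687.8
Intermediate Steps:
f(B) = 1/(8 + B) (f(B) = 1/(B + (6 + 2)) = 1/(B + 8) = 1/(8 + B))
(f(4) + 41)² = (1/(8 + 4) + 41)² = (1/12 + 41)² = (493/12)² = 243049/144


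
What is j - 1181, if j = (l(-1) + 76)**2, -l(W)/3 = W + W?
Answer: 5543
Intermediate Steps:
l(W) = -6*W (l(W) = -3*(W + W) = -6*W)
j = 6724 (j = (-6*(-1) + 76)**2 = (6 + 76)**2 = 82**2 = 6724)
j - 1181 = 6724 - 1181 = 5543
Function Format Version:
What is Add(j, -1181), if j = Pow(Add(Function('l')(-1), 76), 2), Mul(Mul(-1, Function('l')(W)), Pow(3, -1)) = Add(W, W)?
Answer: 5543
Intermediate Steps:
Function('l')(W) = Mul(-6, W) (Function('l')(W) = Mul(-3, Add(W, W)) = Mul(-3, Mul(2, W)) = Mul(-6, W))
j = 6724 (j = Pow(Add(Mul(-6, -1), 76), 2) = Pow(Add(6, 76), 2) = Pow(82, 2) = 6724)
Add(j, -1181) = Add(6724, -1181) = 5543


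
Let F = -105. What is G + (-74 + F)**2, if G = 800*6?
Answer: 36841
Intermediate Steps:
G = 4800
G + (-74 + F)**2 = 4800 + (-74 - 105)**2 = 4800 + (-179)**2 = 4800 + 32041 = 36841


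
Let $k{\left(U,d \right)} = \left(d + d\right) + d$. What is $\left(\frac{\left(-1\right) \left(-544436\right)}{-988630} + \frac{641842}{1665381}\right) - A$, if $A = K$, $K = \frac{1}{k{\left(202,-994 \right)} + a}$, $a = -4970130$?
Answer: $- \frac{225571062744399907}{1364659743395401560} \approx -0.16529$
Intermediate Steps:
$k{\left(U,d \right)} = 3 d$ ($k{\left(U,d \right)} = 2 d + d = 3 d$)
$K = - \frac{1}{4973112}$ ($K = \frac{1}{3 \left(-994\right) - 4970130} = \frac{1}{-2982 - 4970130} = \frac{1}{-4973112} = - \frac{1}{4973112} \approx -2.0108 \cdot 10^{-7}$)
$A = - \frac{1}{4973112} \approx -2.0108 \cdot 10^{-7}$
$\left(\frac{\left(-1\right) \left(-544436\right)}{-988630} + \frac{641842}{1665381}\right) - A = \left(\frac{\left(-1\right) \left(-544436\right)}{-988630} + \frac{641842}{1665381}\right) - - \frac{1}{4973112} = \left(544436 \left(- \frac{1}{988630}\right) + 641842 \cdot \frac{1}{1665381}\right) + \frac{1}{4973112} = \left(- \frac{272218}{494315} + \frac{641842}{1665381}\right) + \frac{1}{4973112} = - \frac{136074556828}{823222809015} + \frac{1}{4973112} = - \frac{225571062744399907}{1364659743395401560}$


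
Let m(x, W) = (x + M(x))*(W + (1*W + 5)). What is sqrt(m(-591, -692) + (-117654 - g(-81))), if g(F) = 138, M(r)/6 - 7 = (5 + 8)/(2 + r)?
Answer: sqrt(221842663977)/589 ≈ 799.66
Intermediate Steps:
M(r) = 42 + 78/(2 + r) (M(r) = 42 + 6*((5 + 8)/(2 + r)) = 42 + 6*(13/(2 + r)) = 42 + 78/(2 + r))
m(x, W) = (5 + 2*W)*(x + 6*(27 + 7*x)/(2 + x)) (m(x, W) = (x + 6*(27 + 7*x)/(2 + x))*(W + (1*W + 5)) = (x + 6*(27 + 7*x)/(2 + x))*(W + (W + 5)) = (x + 6*(27 + 7*x)/(2 + x))*(W + (5 + W)) = (x + 6*(27 + 7*x)/(2 + x))*(5 + 2*W) = (5 + 2*W)*(x + 6*(27 + 7*x)/(2 + x)))
sqrt(m(-591, -692) + (-117654 - g(-81))) = sqrt((810 + 210*(-591) + 12*(-692)*(27 + 7*(-591)) - 591*(2 - 591)*(5 + 2*(-692)))/(2 - 591) + (-117654 - 1*138)) = sqrt((810 - 124110 + 12*(-692)*(27 - 4137) - 591*(-589)*(5 - 1384))/(-589) + (-117654 - 138)) = sqrt(-(810 - 124110 + 12*(-692)*(-4110) - 591*(-589)*(-1379))/589 - 117792) = sqrt(-(810 - 124110 + 34129440 - 480028521)/589 - 117792) = sqrt(-1/589*(-446022381) - 117792) = sqrt(446022381/589 - 117792) = sqrt(376642893/589) = sqrt(221842663977)/589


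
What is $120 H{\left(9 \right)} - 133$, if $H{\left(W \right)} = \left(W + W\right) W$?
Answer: $19307$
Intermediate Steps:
$H{\left(W \right)} = 2 W^{2}$ ($H{\left(W \right)} = 2 W W = 2 W^{2}$)
$120 H{\left(9 \right)} - 133 = 120 \cdot 2 \cdot 9^{2} - 133 = 120 \cdot 2 \cdot 81 - 133 = 120 \cdot 162 - 133 = 19440 - 133 = 19307$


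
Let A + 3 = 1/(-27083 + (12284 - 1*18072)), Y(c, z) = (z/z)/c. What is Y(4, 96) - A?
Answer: 427327/131484 ≈ 3.2500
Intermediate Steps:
Y(c, z) = 1/c
A = -98614/32871 (A = -3 + 1/(-27083 + (12284 - 1*18072)) = -3 + 1/(-27083 + (12284 - 18072)) = -3 + 1/(-27083 - 5788) = -3 + 1/(-32871) = -3 - 1/32871 = -98614/32871 ≈ -3.0000)
Y(4, 96) - A = 1/4 - 1*(-98614/32871) = 1/4 + 98614/32871 = 427327/131484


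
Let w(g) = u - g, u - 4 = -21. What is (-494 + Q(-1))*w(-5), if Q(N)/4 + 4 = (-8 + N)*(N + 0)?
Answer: 5688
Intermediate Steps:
u = -17 (u = 4 - 21 = -17)
w(g) = -17 - g
Q(N) = -16 + 4*N*(-8 + N) (Q(N) = -16 + 4*((-8 + N)*(N + 0)) = -16 + 4*((-8 + N)*N) = -16 + 4*(N*(-8 + N)) = -16 + 4*N*(-8 + N))
(-494 + Q(-1))*w(-5) = (-494 + (-16 - 32*(-1) + 4*(-1)²))*(-17 - 1*(-5)) = (-494 + (-16 + 32 + 4*1))*(-17 + 5) = (-494 + (-16 + 32 + 4))*(-12) = (-494 + 20)*(-12) = -474*(-12) = 5688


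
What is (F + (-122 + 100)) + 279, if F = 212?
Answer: 469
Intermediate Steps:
(F + (-122 + 100)) + 279 = (212 + (-122 + 100)) + 279 = (212 - 22) + 279 = 190 + 279 = 469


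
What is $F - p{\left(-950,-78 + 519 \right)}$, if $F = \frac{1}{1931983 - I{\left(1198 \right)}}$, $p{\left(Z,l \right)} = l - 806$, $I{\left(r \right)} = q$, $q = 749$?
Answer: $\frac{704900411}{1931234} \approx 365.0$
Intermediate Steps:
$I{\left(r \right)} = 749$
$p{\left(Z,l \right)} = -806 + l$ ($p{\left(Z,l \right)} = l - 806 = -806 + l$)
$F = \frac{1}{1931234}$ ($F = \frac{1}{1931983 - 749} = \frac{1}{1931234} \approx 5.178 \cdot 10^{-7}$)
$F - p{\left(-950,-78 + 519 \right)} = \frac{1}{1931234} - \left(-806 + \left(-78 + 519\right)\right) = \frac{1}{1931234} - \left(-806 + 441\right) = \frac{1}{1931234} - -365 = \frac{1}{1931234} + 365 = \frac{704900411}{1931234}$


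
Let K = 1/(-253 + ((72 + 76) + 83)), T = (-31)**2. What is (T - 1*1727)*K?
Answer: 383/11 ≈ 34.818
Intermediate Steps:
T = 961
K = -1/22 (K = 1/(-253 + (148 + 83)) = 1/(-253 + 231) = 1/(-22) = -1/22 ≈ -0.045455)
(T - 1*1727)*K = (961 - 1*1727)*(-1/22) = (961 - 1727)*(-1/22) = -766*(-1/22) = 383/11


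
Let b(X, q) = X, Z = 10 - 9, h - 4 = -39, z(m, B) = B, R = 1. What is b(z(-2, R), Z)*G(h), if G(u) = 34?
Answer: 34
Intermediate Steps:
h = -35 (h = 4 - 39 = -35)
Z = 1
b(z(-2, R), Z)*G(h) = 1*34 = 34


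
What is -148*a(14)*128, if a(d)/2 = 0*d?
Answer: 0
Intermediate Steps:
a(d) = 0 (a(d) = 2*(0*d) = 2*0 = 0)
-148*a(14)*128 = -148*0*128 = 0*128 = 0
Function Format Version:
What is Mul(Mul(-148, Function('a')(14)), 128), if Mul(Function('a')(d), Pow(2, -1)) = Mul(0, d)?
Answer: 0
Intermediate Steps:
Function('a')(d) = 0 (Function('a')(d) = Mul(2, Mul(0, d)) = Mul(2, 0) = 0)
Mul(Mul(-148, Function('a')(14)), 128) = Mul(Mul(-148, 0), 128) = Mul(0, 128) = 0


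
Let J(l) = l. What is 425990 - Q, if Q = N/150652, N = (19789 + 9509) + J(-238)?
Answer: 16044054105/37663 ≈ 4.2599e+5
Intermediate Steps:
N = 29060 (N = (19789 + 9509) - 238 = 29298 - 238 = 29060)
Q = 7265/37663 (Q = 29060/150652 = 29060*(1/150652) = 7265/37663 ≈ 0.19289)
425990 - Q = 425990 - 1*7265/37663 = 425990 - 7265/37663 = 16044054105/37663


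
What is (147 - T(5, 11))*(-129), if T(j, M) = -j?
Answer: -19608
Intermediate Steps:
(147 - T(5, 11))*(-129) = (147 - (-1)*5)*(-129) = (147 - 1*(-5))*(-129) = (147 + 5)*(-129) = 152*(-129) = -19608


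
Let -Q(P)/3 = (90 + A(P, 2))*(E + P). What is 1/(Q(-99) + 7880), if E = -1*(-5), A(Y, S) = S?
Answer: 1/33824 ≈ 2.9565e-5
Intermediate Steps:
E = 5
Q(P) = -1380 - 276*P (Q(P) = -3*(90 + 2)*(5 + P) = -276*(5 + P) = -3*(460 + 92*P) = -1380 - 276*P)
1/(Q(-99) + 7880) = 1/((-1380 - 276*(-99)) + 7880) = 1/((-1380 + 27324) + 7880) = 1/(25944 + 7880) = 1/33824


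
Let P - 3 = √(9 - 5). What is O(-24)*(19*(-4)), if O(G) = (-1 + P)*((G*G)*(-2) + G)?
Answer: 357504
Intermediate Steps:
P = 5 (P = 3 + √(9 - 5) = 3 + √4 = 3 + 2 = 5)
O(G) = -8*G² + 4*G (O(G) = (-1 + 5)*((G*G)*(-2) + G) = 4*(G²*(-2) + G) = 4*(-2*G² + G) = 4*(G - 2*G²) = -8*G² + 4*G)
O(-24)*(19*(-4)) = (4*(-24)*(1 - 2*(-24)))*(19*(-4)) = (4*(-24)*(1 + 48))*(-76) = (4*(-24)*49)*(-76) = -4704*(-76) = 357504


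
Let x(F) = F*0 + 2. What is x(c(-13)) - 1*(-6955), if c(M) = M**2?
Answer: 6957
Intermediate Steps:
x(F) = 2 (x(F) = 0 + 2 = 2)
x(c(-13)) - 1*(-6955) = 2 - 1*(-6955) = 2 + 6955 = 6957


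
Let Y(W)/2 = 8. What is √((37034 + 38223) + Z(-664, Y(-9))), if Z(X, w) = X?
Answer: √74593 ≈ 273.12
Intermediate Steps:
Y(W) = 16 (Y(W) = 2*8 = 16)
√((37034 + 38223) + Z(-664, Y(-9))) = √((37034 + 38223) - 664) = √(75257 - 664) = √74593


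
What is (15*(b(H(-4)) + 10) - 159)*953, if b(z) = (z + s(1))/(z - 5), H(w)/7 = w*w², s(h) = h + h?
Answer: 830063/151 ≈ 5497.1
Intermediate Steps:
s(h) = 2*h
H(w) = 7*w³ (H(w) = 7*(w*w²) = 7*w³)
b(z) = (2 + z)/(-5 + z) (b(z) = (z + 2*1)/(z - 5) = (z + 2)/(-5 + z) = (2 + z)/(-5 + z))
(15*(b(H(-4)) + 10) - 159)*953 = (15*((2 + 7*(-4)³)/(-5 + 7*(-4)³) + 10) - 159)*953 = (15*((2 + 7*(-64))/(-5 + 7*(-64)) + 10) - 159)*953 = (15*((2 - 448)/(-5 - 448) + 10) - 159)*953 = (15*(-446/(-453) + 10) - 159)*953 = (15*(-1/453*(-446) + 10) - 159)*953 = (15*(446/453 + 10) - 159)*953 = (15*(4976/453) - 159)*953 = (24880/151 - 159)*953 = (871/151)*953 = 830063/151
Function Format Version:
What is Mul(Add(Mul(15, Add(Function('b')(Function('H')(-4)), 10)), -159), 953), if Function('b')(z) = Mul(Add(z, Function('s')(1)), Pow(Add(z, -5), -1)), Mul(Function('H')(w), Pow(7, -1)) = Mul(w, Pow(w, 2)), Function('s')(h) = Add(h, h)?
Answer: Rational(830063, 151) ≈ 5497.1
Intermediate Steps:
Function('s')(h) = Mul(2, h)
Function('H')(w) = Mul(7, Pow(w, 3)) (Function('H')(w) = Mul(7, Mul(w, Pow(w, 2))) = Mul(7, Pow(w, 3)))
Function('b')(z) = Mul(Pow(Add(-5, z), -1), Add(2, z)) (Function('b')(z) = Mul(Add(z, Mul(2, 1)), Pow(Add(z, -5), -1)) = Mul(Add(z, 2), Pow(Add(-5, z), -1)) = Mul(Add(2, z), Pow(Add(-5, z), -1)) = Mul(Pow(Add(-5, z), -1), Add(2, z)))
Mul(Add(Mul(15, Add(Function('b')(Function('H')(-4)), 10)), -159), 953) = Mul(Add(Mul(15, Add(Mul(Pow(Add(-5, Mul(7, Pow(-4, 3))), -1), Add(2, Mul(7, Pow(-4, 3)))), 10)), -159), 953) = Mul(Add(Mul(15, Add(Mul(Pow(Add(-5, Mul(7, -64)), -1), Add(2, Mul(7, -64))), 10)), -159), 953) = Mul(Add(Mul(15, Add(Mul(Pow(Add(-5, -448), -1), Add(2, -448)), 10)), -159), 953) = Mul(Add(Mul(15, Add(Mul(Pow(-453, -1), -446), 10)), -159), 953) = Mul(Add(Mul(15, Add(Mul(Rational(-1, 453), -446), 10)), -159), 953) = Mul(Add(Mul(15, Add(Rational(446, 453), 10)), -159), 953) = Mul(Add(Mul(15, Rational(4976, 453)), -159), 953) = Mul(Add(Rational(24880, 151), -159), 953) = Mul(Rational(871, 151), 953) = Rational(830063, 151)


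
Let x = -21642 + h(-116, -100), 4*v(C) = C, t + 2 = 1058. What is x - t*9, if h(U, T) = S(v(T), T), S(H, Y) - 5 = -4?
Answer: -31145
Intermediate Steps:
t = 1056 (t = -2 + 1058 = 1056)
v(C) = C/4
S(H, Y) = 1 (S(H, Y) = 5 - 4 = 1)
h(U, T) = 1
x = -21641 (x = -21642 + 1 = -21641)
x - t*9 = -21641 - 1056*9 = -21641 - 1*9504 = -21641 - 9504 = -31145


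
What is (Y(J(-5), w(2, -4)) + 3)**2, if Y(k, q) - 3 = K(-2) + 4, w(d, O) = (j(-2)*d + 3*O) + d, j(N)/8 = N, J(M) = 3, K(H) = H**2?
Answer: 196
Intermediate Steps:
j(N) = 8*N
w(d, O) = -15*d + 3*O (w(d, O) = ((8*(-2))*d + 3*O) + d = (-16*d + 3*O) + d = -15*d + 3*O)
Y(k, q) = 11 (Y(k, q) = 3 + ((-2)**2 + 4) = 3 + (4 + 4) = 3 + 8 = 11)
(Y(J(-5), w(2, -4)) + 3)**2 = (11 + 3)**2 = 14**2 = 196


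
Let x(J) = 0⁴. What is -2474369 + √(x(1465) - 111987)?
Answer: -2474369 + 3*I*√12443 ≈ -2.4744e+6 + 334.64*I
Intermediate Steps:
x(J) = 0
-2474369 + √(x(1465) - 111987) = -2474369 + √(0 - 111987) = -2474369 + √(-111987) = -2474369 + 3*I*√12443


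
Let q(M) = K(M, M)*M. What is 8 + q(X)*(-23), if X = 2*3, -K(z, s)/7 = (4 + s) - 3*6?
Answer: -7720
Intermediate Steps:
K(z, s) = 98 - 7*s (K(z, s) = -7*((4 + s) - 3*6) = -7*((4 + s) - 18) = -7*(-14 + s) = 98 - 7*s)
X = 6
q(M) = M*(98 - 7*M) (q(M) = (98 - 7*M)*M = M*(98 - 7*M))
8 + q(X)*(-23) = 8 + (7*6*(14 - 1*6))*(-23) = 8 + (7*6*(14 - 6))*(-23) = 8 + (7*6*8)*(-23) = 8 + 336*(-23) = 8 - 7728 = -7720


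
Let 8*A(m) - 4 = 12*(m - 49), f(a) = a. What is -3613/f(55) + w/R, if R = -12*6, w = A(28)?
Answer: -258431/3960 ≈ -65.260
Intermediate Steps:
A(m) = -73 + 3*m/2 (A(m) = ½ + (12*(m - 49))/8 = ½ + (12*(-49 + m))/8 = ½ + (-588 + 12*m)/8 = ½ + (-147/2 + 3*m/2) = -73 + 3*m/2)
w = -31 (w = -73 + (3/2)*28 = -73 + 42 = -31)
R = -72
-3613/f(55) + w/R = -3613/55 - 31/(-72) = -3613*1/55 - 31*(-1/72) = -3613/55 + 31/72 = -258431/3960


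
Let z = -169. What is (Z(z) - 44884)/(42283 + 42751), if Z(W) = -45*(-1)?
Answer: -44839/85034 ≈ -0.52731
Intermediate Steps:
Z(W) = 45
(Z(z) - 44884)/(42283 + 42751) = (45 - 44884)/(42283 + 42751) = -44839/85034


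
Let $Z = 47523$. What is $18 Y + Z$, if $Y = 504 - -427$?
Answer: $64281$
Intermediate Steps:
$Y = 931$ ($Y = 504 + 427 = 931$)
$18 Y + Z = 18 \cdot 931 + 47523 = 16758 + 47523 = 64281$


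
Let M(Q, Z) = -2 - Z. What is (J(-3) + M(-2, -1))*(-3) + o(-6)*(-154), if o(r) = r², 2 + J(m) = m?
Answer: -5526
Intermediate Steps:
J(m) = -2 + m
(J(-3) + M(-2, -1))*(-3) + o(-6)*(-154) = ((-2 - 3) + (-2 - 1*(-1)))*(-3) + (-6)²*(-154) = (-5 + (-2 + 1))*(-3) + 36*(-154) = (-5 - 1)*(-3) - 5544 = -6*(-3) - 5544 = 18 - 5544 = -5526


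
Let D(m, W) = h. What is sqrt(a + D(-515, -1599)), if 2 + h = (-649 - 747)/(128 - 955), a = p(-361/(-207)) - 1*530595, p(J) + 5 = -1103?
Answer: I*sqrt(363647314453)/827 ≈ 729.18*I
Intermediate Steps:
p(J) = -1108 (p(J) = -5 - 1103 = -1108)
a = -531703 (a = -1108 - 1*530595 = -1108 - 530595 = -531703)
h = -258/827 (h = -2 + (-649 - 747)/(128 - 955) = -2 - 1396/(-827) = -2 - 1396*(-1/827) = -2 + 1396/827 = -258/827 ≈ -0.31197)
D(m, W) = -258/827
sqrt(a + D(-515, -1599)) = sqrt(-531703 - 258/827) = sqrt(-439718639/827) = I*sqrt(363647314453)/827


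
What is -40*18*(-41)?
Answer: 29520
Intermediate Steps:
-40*18*(-41) = -720*(-41) = 29520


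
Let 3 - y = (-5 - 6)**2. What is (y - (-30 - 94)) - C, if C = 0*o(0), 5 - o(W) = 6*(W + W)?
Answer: 6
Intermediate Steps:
y = -118 (y = 3 - (-5 - 6)**2 = 3 - 1*(-11)**2 = 3 - 1*121 = 3 - 121 = -118)
o(W) = 5 - 12*W (o(W) = 5 - 6*(W + W) = 5 - 6*2*W = 5 - 12*W)
C = 0 (C = 0*(5 - 12*0) = 0*(5 + 0) = 0*5 = 0)
(y - (-30 - 94)) - C = (-118 - (-30 - 94)) - 1*0 = (-118 - 1*(-124)) + 0 = (-118 + 124) + 0 = 6 + 0 = 6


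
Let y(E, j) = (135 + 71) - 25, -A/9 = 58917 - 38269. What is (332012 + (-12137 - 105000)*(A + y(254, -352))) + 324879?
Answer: 21747258078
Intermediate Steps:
A = -185832 (A = -9*(58917 - 38269) = -9*20648 = -185832)
y(E, j) = 181 (y(E, j) = 206 - 25 = 181)
(332012 + (-12137 - 105000)*(A + y(254, -352))) + 324879 = (332012 + (-12137 - 105000)*(-185832 + 181)) + 324879 = (332012 - 117137*(-185651)) + 324879 = (332012 + 21746601187) + 324879 = 21746933199 + 324879 = 21747258078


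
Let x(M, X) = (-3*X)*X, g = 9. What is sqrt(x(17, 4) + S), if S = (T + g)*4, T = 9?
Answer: 2*sqrt(6) ≈ 4.8990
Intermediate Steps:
x(M, X) = -3*X**2
S = 72 (S = (9 + 9)*4 = 18*4 = 72)
sqrt(x(17, 4) + S) = sqrt(-3*4**2 + 72) = sqrt(-3*16 + 72) = sqrt(-48 + 72) = sqrt(24) = 2*sqrt(6)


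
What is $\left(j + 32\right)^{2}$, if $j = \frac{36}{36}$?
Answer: $1089$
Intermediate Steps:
$j = 1$ ($j = 36 \cdot \frac{1}{36} = 1$)
$\left(j + 32\right)^{2} = \left(1 + 32\right)^{2} = 33^{2} = 1089$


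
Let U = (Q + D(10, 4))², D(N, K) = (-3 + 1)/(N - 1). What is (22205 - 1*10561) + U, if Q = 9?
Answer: 949405/81 ≈ 11721.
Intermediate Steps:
D(N, K) = -2/(-1 + N)
U = 6241/81 (U = (9 - 2/(-1 + 10))² = (9 - 2/9)² = (79/9)² = 6241/81 ≈ 77.049)
(22205 - 1*10561) + U = (22205 - 1*10561) + 6241/81 = (22205 - 10561) + 6241/81 = 11644 + 6241/81 = 949405/81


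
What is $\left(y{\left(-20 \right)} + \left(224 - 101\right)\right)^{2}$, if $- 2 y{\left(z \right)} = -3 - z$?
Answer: $\frac{52441}{4} \approx 13110.0$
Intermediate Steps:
$y{\left(z \right)} = \frac{3}{2} + \frac{z}{2}$ ($y{\left(z \right)} = - \frac{-3 - z}{2} = \frac{3}{2} + \frac{z}{2}$)
$\left(y{\left(-20 \right)} + \left(224 - 101\right)\right)^{2} = \left(\left(\frac{3}{2} + \frac{1}{2} \left(-20\right)\right) + \left(224 - 101\right)\right)^{2} = \left(\left(\frac{3}{2} - 10\right) + \left(224 - 101\right)\right)^{2} = \left(- \frac{17}{2} + 123\right)^{2} = \left(\frac{229}{2}\right)^{2} = \frac{52441}{4}$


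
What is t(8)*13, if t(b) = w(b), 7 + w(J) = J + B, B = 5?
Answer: 78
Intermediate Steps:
w(J) = -2 + J (w(J) = -7 + (J + 5) = -7 + (5 + J) = -2 + J)
t(b) = -2 + b
t(8)*13 = (-2 + 8)*13 = 6*13 = 78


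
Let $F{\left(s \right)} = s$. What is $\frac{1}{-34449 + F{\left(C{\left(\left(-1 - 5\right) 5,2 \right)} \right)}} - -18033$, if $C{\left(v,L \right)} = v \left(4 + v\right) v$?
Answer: $\frac{1043191016}{57849} \approx 18033.0$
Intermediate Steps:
$C{\left(v,L \right)} = v^{2} \left(4 + v\right)$
$\frac{1}{-34449 + F{\left(C{\left(\left(-1 - 5\right) 5,2 \right)} \right)}} - -18033 = \frac{1}{-34449 + \left(\left(-1 - 5\right) 5\right)^{2} \left(4 + \left(-1 - 5\right) 5\right)} - -18033 = \frac{1}{-34449 + \left(\left(-6\right) 5\right)^{2} \left(4 - 30\right)} + 18033 = \frac{1}{-34449 + \left(-30\right)^{2} \left(4 - 30\right)} + 18033 = \frac{1}{-34449 + 900 \left(-26\right)} + 18033 = \frac{1}{-34449 - 23400} + 18033 = \frac{1}{-57849} + 18033 = - \frac{1}{57849} + 18033 = \frac{1043191016}{57849}$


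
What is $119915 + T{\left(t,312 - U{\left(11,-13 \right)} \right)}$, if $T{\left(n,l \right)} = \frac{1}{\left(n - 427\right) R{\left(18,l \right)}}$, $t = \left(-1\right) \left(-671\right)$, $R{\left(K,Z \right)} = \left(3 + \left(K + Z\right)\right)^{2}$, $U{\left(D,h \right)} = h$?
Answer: $\frac{3502801570161}{29210704} \approx 1.1992 \cdot 10^{5}$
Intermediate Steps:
$R{\left(K,Z \right)} = \left(3 + K + Z\right)^{2}$
$t = 671$
$T{\left(n,l \right)} = \frac{1}{\left(-427 + n\right) \left(21 + l\right)^{2}}$ ($T{\left(n,l \right)} = \frac{1}{\left(n - 427\right) \left(3 + 18 + l\right)^{2}} = \frac{1}{\left(-427 + n\right) \left(21 + l\right)^{2}}$)
$119915 + T{\left(t,312 - U{\left(11,-13 \right)} \right)} = 119915 + \frac{1}{\left(-427 + 671\right) \left(21 + \left(312 - -13\right)\right)^{2}} = 119915 + \frac{1}{244 \left(21 + \left(312 + 13\right)\right)^{2}} = 119915 + \frac{1}{244 \left(21 + 325\right)^{2}} = 119915 + \frac{1}{244 \cdot 119716} = 119915 + \frac{1}{244} \cdot \frac{1}{119716} = 119915 + \frac{1}{29210704} = \frac{3502801570161}{29210704}$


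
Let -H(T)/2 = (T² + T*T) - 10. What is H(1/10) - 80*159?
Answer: -317501/25 ≈ -12700.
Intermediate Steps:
H(T) = 20 - 4*T² (H(T) = -2*((T² + T*T) - 10) = -2*((T² + T²) - 10) = -2*(2*T² - 10) = -2*(-10 + 2*T²) = 20 - 4*T²)
H(1/10) - 80*159 = (20 - 4*(1/10)²) - 80*159 = (20 - 4*(⅒)²) - 12720 = (20 - 4*1/100) - 12720 = (20 - 1/25) - 12720 = 499/25 - 12720 = -317501/25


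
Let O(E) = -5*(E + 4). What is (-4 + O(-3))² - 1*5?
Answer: 76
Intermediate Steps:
O(E) = -20 - 5*E (O(E) = -5*(4 + E) = -20 - 5*E)
(-4 + O(-3))² - 1*5 = (-4 + (-20 - 5*(-3)))² - 1*5 = (-4 + (-20 + 15))² - 5 = (-4 - 5)² - 5 = (-9)² - 5 = 81 - 5 = 76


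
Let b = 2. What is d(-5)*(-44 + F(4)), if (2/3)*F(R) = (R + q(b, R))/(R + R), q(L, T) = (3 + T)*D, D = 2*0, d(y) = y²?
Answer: -4325/4 ≈ -1081.3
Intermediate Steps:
D = 0
q(L, T) = 0 (q(L, T) = (3 + T)*0 = 0)
F(R) = ¾ (F(R) = 3*((R + 0)/(R + R))/2 = 3*(R/((2*R)))/2 = 3*(R*(1/(2*R)))/2 = (3/2)*(½) = ¾)
d(-5)*(-44 + F(4)) = (-5)²*(-44 + ¾) = 25*(-173/4) = -4325/4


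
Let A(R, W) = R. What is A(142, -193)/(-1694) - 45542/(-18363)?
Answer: 37270301/15553461 ≈ 2.3963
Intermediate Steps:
A(142, -193)/(-1694) - 45542/(-18363) = 142/(-1694) - 45542/(-18363) = 142*(-1/1694) - 45542*(-1/18363) = -71/847 + 45542/18363 = 37270301/15553461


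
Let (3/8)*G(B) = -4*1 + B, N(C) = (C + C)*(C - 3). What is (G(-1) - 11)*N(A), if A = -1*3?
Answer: -876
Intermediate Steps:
A = -3
N(C) = 2*C*(-3 + C) (N(C) = (2*C)*(-3 + C) = 2*C*(-3 + C))
G(B) = -32/3 + 8*B/3 (G(B) = 8*(-4*1 + B)/3 = 8*(-4 + B)/3 = -32/3 + 8*B/3)
(G(-1) - 11)*N(A) = ((-32/3 + (8/3)*(-1)) - 11)*(2*(-3)*(-3 - 3)) = ((-32/3 - 8/3) - 11)*(2*(-3)*(-6)) = (-40/3 - 11)*36 = -73/3*36 = -876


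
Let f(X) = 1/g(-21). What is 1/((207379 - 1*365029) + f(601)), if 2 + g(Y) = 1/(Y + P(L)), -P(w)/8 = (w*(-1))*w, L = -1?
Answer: -27/4256563 ≈ -6.3431e-6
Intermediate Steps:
P(w) = 8*w**2 (P(w) = -8*w*(-1)*w = -8*(-w)*w = -(-8)*w**2 = 8*w**2)
g(Y) = -2 + 1/(8 + Y) (g(Y) = -2 + 1/(Y + 8*(-1)**2) = -2 + 1/(Y + 8*1) = -2 + 1/(Y + 8) = -2 + 1/(8 + Y))
f(X) = -13/27 (f(X) = 1/((-15 - 2*(-21))/(8 - 21)) = 1/((-15 + 42)/(-13)) = 1/(-1/13*27) = 1/(-27/13) = -13/27)
1/((207379 - 1*365029) + f(601)) = 1/((207379 - 1*365029) - 13/27) = 1/((207379 - 365029) - 13/27) = 1/(-157650 - 13/27) = 1/(-4256563/27) = -27/4256563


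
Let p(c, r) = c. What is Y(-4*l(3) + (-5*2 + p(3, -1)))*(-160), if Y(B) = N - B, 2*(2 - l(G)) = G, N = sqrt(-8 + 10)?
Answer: -1440 - 160*sqrt(2) ≈ -1666.3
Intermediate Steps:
N = sqrt(2) ≈ 1.4142
l(G) = 2 - G/2
Y(B) = sqrt(2) - B
Y(-4*l(3) + (-5*2 + p(3, -1)))*(-160) = (sqrt(2) - (-4*(2 - 1/2*3) + (-5*2 + 3)))*(-160) = (sqrt(2) - (-4*(2 - 3/2) + (-10 + 3)))*(-160) = (sqrt(2) - (-4*1/2 - 7))*(-160) = (sqrt(2) - (-2 - 7))*(-160) = (sqrt(2) - 1*(-9))*(-160) = (sqrt(2) + 9)*(-160) = (9 + sqrt(2))*(-160) = -1440 - 160*sqrt(2)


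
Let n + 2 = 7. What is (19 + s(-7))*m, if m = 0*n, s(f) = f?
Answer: 0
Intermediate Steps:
n = 5 (n = -2 + 7 = 5)
m = 0 (m = 0*5 = 0)
(19 + s(-7))*m = (19 - 7)*0 = 12*0 = 0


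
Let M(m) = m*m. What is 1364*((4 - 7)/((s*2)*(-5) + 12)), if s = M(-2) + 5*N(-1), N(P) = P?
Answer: -186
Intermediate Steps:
M(m) = m²
s = -1 (s = (-2)² + 5*(-1) = 4 - 5 = -1)
1364*((4 - 7)/((s*2)*(-5) + 12)) = 1364*((4 - 7)/(-1*2*(-5) + 12)) = 1364*(-3/(-2*(-5) + 12)) = 1364*(-3/(10 + 12)) = 1364*(-3/22) = -186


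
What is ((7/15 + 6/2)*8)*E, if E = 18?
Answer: 2496/5 ≈ 499.20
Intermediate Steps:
((7/15 + 6/2)*8)*E = ((7/15 + 6/2)*8)*18 = ((7*(1/15) + 6*(½))*8)*18 = ((7/15 + 3)*8)*18 = ((52/15)*8)*18 = (416/15)*18 = 2496/5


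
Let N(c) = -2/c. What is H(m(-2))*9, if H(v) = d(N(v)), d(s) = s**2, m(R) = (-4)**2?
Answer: 9/64 ≈ 0.14063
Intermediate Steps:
m(R) = 16
H(v) = 4/v**2 (H(v) = (-2/v)**2 = 4/v**2)
H(m(-2))*9 = (4/16**2)*9 = (4*(1/256))*9 = (1/64)*9 = 9/64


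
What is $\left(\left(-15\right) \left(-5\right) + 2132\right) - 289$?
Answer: $1918$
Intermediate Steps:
$\left(\left(-15\right) \left(-5\right) + 2132\right) - 289 = \left(75 + 2132\right) - 289 = 2207 - 289 = 1918$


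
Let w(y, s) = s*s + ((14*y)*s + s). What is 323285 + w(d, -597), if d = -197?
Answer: 2325623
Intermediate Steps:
w(y, s) = s + s**2 + 14*s*y (w(y, s) = s**2 + (14*s*y + s) = s**2 + (s + 14*s*y) = s + s**2 + 14*s*y)
323285 + w(d, -597) = 323285 - 597*(1 - 597 + 14*(-197)) = 323285 - 597*(1 - 597 - 2758) = 323285 - 597*(-3354) = 323285 + 2002338 = 2325623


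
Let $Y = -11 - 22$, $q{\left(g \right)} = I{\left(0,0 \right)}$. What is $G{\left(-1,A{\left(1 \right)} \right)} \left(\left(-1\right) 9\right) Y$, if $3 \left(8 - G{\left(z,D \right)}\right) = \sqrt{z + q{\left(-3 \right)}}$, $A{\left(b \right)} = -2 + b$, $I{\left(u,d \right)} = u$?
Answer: $2376 - 99 i \approx 2376.0 - 99.0 i$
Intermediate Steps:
$q{\left(g \right)} = 0$
$G{\left(z,D \right)} = 8 - \frac{\sqrt{z}}{3}$ ($G{\left(z,D \right)} = 8 - \frac{\sqrt{z + 0}}{3} = 8 - \frac{\sqrt{z}}{3}$)
$Y = -33$
$G{\left(-1,A{\left(1 \right)} \right)} \left(\left(-1\right) 9\right) Y = \left(8 - \frac{\sqrt{-1}}{3}\right) \left(\left(-1\right) 9\right) \left(-33\right) = \left(8 - \frac{i}{3}\right) \left(-9\right) \left(-33\right) = \left(-72 + 3 i\right) \left(-33\right) = 2376 - 99 i$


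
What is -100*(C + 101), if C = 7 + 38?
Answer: -14600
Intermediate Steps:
C = 45
-100*(C + 101) = -100*(45 + 101) = -100*146 = -14600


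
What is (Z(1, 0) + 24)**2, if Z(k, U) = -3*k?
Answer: 441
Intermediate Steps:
(Z(1, 0) + 24)**2 = (-3*1 + 24)**2 = (-3 + 24)**2 = 21**2 = 441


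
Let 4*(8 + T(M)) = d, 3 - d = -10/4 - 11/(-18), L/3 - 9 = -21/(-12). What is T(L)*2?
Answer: -122/9 ≈ -13.556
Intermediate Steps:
L = 129/4 (L = 27 + 3*(-21/(-12)) = 27 + 3*(-21*(-1/12)) = 27 + 3*(7/4) = 27 + 21/4 = 129/4 ≈ 32.250)
d = 44/9 (d = 3 - (-10/4 - 11/(-18)) = 3 - (-10*¼ - 11*(-1/18)) = 3 - (-5/2 + 11/18) = 3 - 1*(-17/9) = 3 + 17/9 = 44/9 ≈ 4.8889)
T(M) = -61/9 (T(M) = -8 + (¼)*(44/9) = -8 + 11/9 = -61/9)
T(L)*2 = -61/9*2 = -122/9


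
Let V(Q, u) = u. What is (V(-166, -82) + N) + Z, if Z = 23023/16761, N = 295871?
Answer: 4957742452/16761 ≈ 2.9579e+5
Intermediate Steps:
Z = 23023/16761 (Z = 23023*(1/16761) = 23023/16761 ≈ 1.3736)
(V(-166, -82) + N) + Z = (-82 + 295871) + 23023/16761 = 295789 + 23023/16761 = 4957742452/16761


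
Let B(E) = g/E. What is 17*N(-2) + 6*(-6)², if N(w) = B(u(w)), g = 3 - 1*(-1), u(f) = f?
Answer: 182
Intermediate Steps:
g = 4 (g = 3 + 1 = 4)
B(E) = 4/E
N(w) = 4/w
17*N(-2) + 6*(-6)² = 17*(4/(-2)) + 6*(-6)² = 17*(4*(-½)) + 6*36 = 17*(-2) + 216 = -34 + 216 = 182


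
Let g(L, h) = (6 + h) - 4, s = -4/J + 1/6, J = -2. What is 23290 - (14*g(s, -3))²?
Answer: 23094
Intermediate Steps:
s = 13/6 (s = -4/(-2) + 1/6 = -4*(-½) + 1*(⅙) = 2 + ⅙ = 13/6 ≈ 2.1667)
g(L, h) = 2 + h
23290 - (14*g(s, -3))² = 23290 - (14*(2 - 3))² = 23290 - (14*(-1))² = 23290 - 1*(-14)² = 23290 - 1*196 = 23290 - 196 = 23094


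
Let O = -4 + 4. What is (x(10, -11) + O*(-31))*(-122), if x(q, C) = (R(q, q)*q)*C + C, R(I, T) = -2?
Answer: -25498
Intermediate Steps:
O = 0
x(q, C) = C - 2*C*q (x(q, C) = (-2*q)*C + C = -2*C*q + C = C - 2*C*q)
(x(10, -11) + O*(-31))*(-122) = (-11*(1 - 2*10) + 0*(-31))*(-122) = (-11*(1 - 20) + 0)*(-122) = (-11*(-19) + 0)*(-122) = (209 + 0)*(-122) = 209*(-122) = -25498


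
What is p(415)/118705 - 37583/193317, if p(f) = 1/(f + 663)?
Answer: -4809270442853/24737614654830 ≈ -0.19441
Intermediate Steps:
p(f) = 1/(663 + f)
p(415)/118705 - 37583/193317 = 1/((663 + 415)*118705) - 37583/193317 = (1/118705)/1078 - 37583*1/193317 = (1/1078)*(1/118705) - 37583/193317 = 1/127963990 - 37583/193317 = -4809270442853/24737614654830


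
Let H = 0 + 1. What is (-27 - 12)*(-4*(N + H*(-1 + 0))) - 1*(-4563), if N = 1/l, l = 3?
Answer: 4459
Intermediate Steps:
H = 1
N = ⅓ (N = 1/3 = ⅓ ≈ 0.33333)
(-27 - 12)*(-4*(N + H*(-1 + 0))) - 1*(-4563) = (-27 - 12)*(-4*(⅓ + 1*(-1 + 0))) - 1*(-4563) = -(-156)*(⅓ + 1*(-1)) + 4563 = -(-156)*(⅓ - 1) + 4563 = -(-156)*(-2)/3 + 4563 = -39*8/3 + 4563 = -104 + 4563 = 4459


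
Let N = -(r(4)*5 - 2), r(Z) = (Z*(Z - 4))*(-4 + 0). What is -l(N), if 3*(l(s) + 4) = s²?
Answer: 8/3 ≈ 2.6667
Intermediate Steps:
r(Z) = -4*Z*(-4 + Z) (r(Z) = (Z*(-4 + Z))*(-4) = -4*Z*(-4 + Z))
N = 2 (N = -((4*4*(4 - 1*4))*5 - 2) = -((4*4*(4 - 4))*5 - 2) = -((4*4*0)*5 - 2) = -(0*5 - 2) = -(0 - 2) = -1*(-2) = 2)
l(s) = -4 + s²/3
-l(N) = -(-4 + (⅓)*2²) = -(-4 + (⅓)*4) = -(-4 + 4/3) = -1*(-8/3) = 8/3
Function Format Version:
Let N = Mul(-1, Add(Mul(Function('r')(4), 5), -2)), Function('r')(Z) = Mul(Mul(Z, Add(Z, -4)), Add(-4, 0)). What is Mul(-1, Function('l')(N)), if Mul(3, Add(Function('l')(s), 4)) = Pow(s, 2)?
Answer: Rational(8, 3) ≈ 2.6667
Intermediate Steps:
Function('r')(Z) = Mul(-4, Z, Add(-4, Z)) (Function('r')(Z) = Mul(Mul(Z, Add(-4, Z)), -4) = Mul(-4, Z, Add(-4, Z)))
N = 2 (N = Mul(-1, Add(Mul(Mul(4, 4, Add(4, Mul(-1, 4))), 5), -2)) = Mul(-1, Add(Mul(Mul(4, 4, Add(4, -4)), 5), -2)) = Mul(-1, Add(Mul(Mul(4, 4, 0), 5), -2)) = Mul(-1, Add(Mul(0, 5), -2)) = Mul(-1, Add(0, -2)) = Mul(-1, -2) = 2)
Function('l')(s) = Add(-4, Mul(Rational(1, 3), Pow(s, 2)))
Mul(-1, Function('l')(N)) = Mul(-1, Add(-4, Mul(Rational(1, 3), Pow(2, 2)))) = Mul(-1, Add(-4, Mul(Rational(1, 3), 4))) = Mul(-1, Add(-4, Rational(4, 3))) = Mul(-1, Rational(-8, 3)) = Rational(8, 3)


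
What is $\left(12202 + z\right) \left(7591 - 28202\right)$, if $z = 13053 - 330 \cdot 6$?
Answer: $-479721025$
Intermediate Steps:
$z = 11073$ ($z = 13053 - 1980 = 11073$)
$\left(12202 + z\right) \left(7591 - 28202\right) = \left(12202 + 11073\right) \left(7591 - 28202\right) = 23275 \left(-20611\right) = -479721025$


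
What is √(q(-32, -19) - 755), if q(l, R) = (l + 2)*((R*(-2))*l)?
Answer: 5*√1429 ≈ 189.01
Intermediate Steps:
q(l, R) = -2*R*l*(2 + l) (q(l, R) = (2 + l)*((-2*R)*l) = (2 + l)*(-2*R*l) = -2*R*l*(2 + l))
√(q(-32, -19) - 755) = √(-2*(-19)*(-32)*(2 - 32) - 755) = √(-2*(-19)*(-32)*(-30) - 755) = √(36480 - 755) = √35725 = 5*√1429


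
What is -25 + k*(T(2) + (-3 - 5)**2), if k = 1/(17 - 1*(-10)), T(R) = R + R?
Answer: -607/27 ≈ -22.481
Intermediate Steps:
T(R) = 2*R
k = 1/27 (k = 1/(17 + 10) = 1/27 ≈ 0.037037)
-25 + k*(T(2) + (-3 - 5)**2) = -25 + (2*2 + (-3 - 5)**2)/27 = -25 + (4 + (-8)**2)/27 = -25 + (4 + 64)/27 = -25 + (1/27)*68 = -25 + 68/27 = -607/27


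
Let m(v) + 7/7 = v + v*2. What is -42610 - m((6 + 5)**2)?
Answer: -42972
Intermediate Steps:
m(v) = -1 + 3*v (m(v) = -1 + (v + v*2) = -1 + (v + 2*v) = -1 + 3*v)
-42610 - m((6 + 5)**2) = -42610 - (-1 + 3*(6 + 5)**2) = -42610 - (-1 + 3*11**2) = -42610 - (-1 + 3*121) = -42610 - (-1 + 363) = -42610 - 1*362 = -42610 - 362 = -42972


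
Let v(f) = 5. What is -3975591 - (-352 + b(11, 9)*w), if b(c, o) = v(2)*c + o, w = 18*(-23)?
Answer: -3948743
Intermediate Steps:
w = -414
b(c, o) = o + 5*c (b(c, o) = 5*c + o = o + 5*c)
-3975591 - (-352 + b(11, 9)*w) = -3975591 - (-352 + (9 + 5*11)*(-414)) = -3975591 - (-352 + (9 + 55)*(-414)) = -3975591 - (-352 + 64*(-414)) = -3975591 - (-352 - 26496) = -3975591 - 1*(-26848) = -3975591 + 26848 = -3948743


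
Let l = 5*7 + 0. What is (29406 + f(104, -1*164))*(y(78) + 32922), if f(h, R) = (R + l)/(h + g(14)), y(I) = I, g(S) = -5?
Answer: 970355000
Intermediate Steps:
l = 35 (l = 35 + 0 = 35)
f(h, R) = (35 + R)/(-5 + h) (f(h, R) = (R + 35)/(h - 5) = (35 + R)/(-5 + h))
(29406 + f(104, -1*164))*(y(78) + 32922) = (29406 + (35 - 1*164)/(-5 + 104))*(78 + 32922) = (29406 + (35 - 164)/99)*33000 = (29406 + (1/99)*(-129))*33000 = (29406 - 43/33)*33000 = (970355/33)*33000 = 970355000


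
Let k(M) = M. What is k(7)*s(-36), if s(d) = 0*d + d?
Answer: -252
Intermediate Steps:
s(d) = d (s(d) = 0 + d = d)
k(7)*s(-36) = 7*(-36) = -252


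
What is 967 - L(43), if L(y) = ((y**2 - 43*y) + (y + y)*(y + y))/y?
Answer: 795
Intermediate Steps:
L(y) = (-43*y + 5*y**2)/y (L(y) = ((y**2 - 43*y) + (2*y)*(2*y))/y = ((y**2 - 43*y) + 4*y**2)/y = (-43*y + 5*y**2)/y)
967 - L(43) = 967 - (-43 + 5*43) = 967 - (-43 + 215) = 967 - 1*172 = 967 - 172 = 795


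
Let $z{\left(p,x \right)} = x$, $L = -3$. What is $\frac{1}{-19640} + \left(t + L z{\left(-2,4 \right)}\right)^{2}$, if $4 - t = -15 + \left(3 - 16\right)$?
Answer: $\frac{7855999}{19640} \approx 400.0$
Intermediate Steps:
$t = 32$ ($t = 4 - \left(-15 + \left(3 - 16\right)\right) = 4 - \left(-15 - 13\right) = 4 - -28 = 4 + 28 = 32$)
$\frac{1}{-19640} + \left(t + L z{\left(-2,4 \right)}\right)^{2} = \frac{1}{-19640} + \left(32 - 12\right)^{2} = - \frac{1}{19640} + \left(32 - 12\right)^{2} = - \frac{1}{19640} + 20^{2} = - \frac{1}{19640} + 400 = \frac{7855999}{19640}$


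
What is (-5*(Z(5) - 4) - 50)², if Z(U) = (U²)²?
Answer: 9954025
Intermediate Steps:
Z(U) = U⁴
(-5*(Z(5) - 4) - 50)² = (-5*(5⁴ - 4) - 50)² = (-5*(625 - 4) - 50)² = (-5*621 - 50)² = (-3105 - 50)² = (-3155)² = 9954025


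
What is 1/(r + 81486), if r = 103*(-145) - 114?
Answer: 1/66437 ≈ 1.5052e-5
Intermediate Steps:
r = -15049 (r = -14935 - 114 = -15049)
1/(r + 81486) = 1/(-15049 + 81486) = 1/66437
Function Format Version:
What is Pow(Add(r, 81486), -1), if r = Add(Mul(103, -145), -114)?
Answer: Rational(1, 66437) ≈ 1.5052e-5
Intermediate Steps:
r = -15049 (r = Add(-14935, -114) = -15049)
Pow(Add(r, 81486), -1) = Pow(Add(-15049, 81486), -1) = Pow(66437, -1) = Rational(1, 66437)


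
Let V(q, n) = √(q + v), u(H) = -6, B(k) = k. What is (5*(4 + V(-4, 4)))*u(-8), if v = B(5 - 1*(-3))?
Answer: -180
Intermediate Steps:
v = 8 (v = 5 - 1*(-3) = 5 + 3 = 8)
V(q, n) = √(8 + q) (V(q, n) = √(q + 8) = √(8 + q))
(5*(4 + V(-4, 4)))*u(-8) = (5*(4 + √(8 - 4)))*(-6) = (5*(4 + √4))*(-6) = (5*(4 + 2))*(-6) = (5*6)*(-6) = 30*(-6) = -180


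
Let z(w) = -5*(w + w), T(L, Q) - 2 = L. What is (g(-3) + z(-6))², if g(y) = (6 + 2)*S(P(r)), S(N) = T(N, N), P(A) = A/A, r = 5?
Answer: 7056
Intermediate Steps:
T(L, Q) = 2 + L
P(A) = 1
S(N) = 2 + N
z(w) = -10*w
g(y) = 24 (g(y) = (6 + 2)*(2 + 1) = 8*3 = 24)
(g(-3) + z(-6))² = (24 - 10*(-6))² = (24 + 60)² = 84² = 7056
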